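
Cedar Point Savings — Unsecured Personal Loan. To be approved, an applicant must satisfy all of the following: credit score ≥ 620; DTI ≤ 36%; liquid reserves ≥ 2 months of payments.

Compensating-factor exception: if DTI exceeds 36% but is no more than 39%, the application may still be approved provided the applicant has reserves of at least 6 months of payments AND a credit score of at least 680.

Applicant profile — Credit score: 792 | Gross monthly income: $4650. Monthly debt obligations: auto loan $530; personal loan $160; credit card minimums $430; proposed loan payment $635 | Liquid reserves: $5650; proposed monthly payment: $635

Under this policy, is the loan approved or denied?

Approved

Credit score 792 ≥ 620 (meets base)
Total debts = (530 + 160 + 430 + 635) = 1,755. DTI: 1,755 ÷ 4,650 = 37.7%, over the 36% base limit.
Reserves: 5,650 ÷ 635 = 8.9 months (meets 2-month minimum)
37.7% falls in the override range (36%–39%), so the compensating-factor test applies.
Override check — reserves: 8.9 mo (ok); score: 792 (ok).
Both override conditions satisfied; DTI exception granted.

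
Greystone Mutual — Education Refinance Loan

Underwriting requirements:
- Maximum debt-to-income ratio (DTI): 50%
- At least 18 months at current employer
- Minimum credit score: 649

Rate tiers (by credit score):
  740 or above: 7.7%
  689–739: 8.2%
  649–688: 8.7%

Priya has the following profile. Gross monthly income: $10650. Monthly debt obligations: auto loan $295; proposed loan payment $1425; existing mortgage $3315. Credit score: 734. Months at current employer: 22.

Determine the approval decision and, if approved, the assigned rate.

Approved at 8.2%

Credit score 734 ≥ 649 (meets minimum)
Total monthly debts = (295 + 1,425 + 3,315) = 5,035. Debt-to-income = 5,035/10,650 = 47.3% — meets 50% limit
Employment 22 ≥ 18 months
All requirements met. Score 734 falls in the 689–739 tier → 8.2%.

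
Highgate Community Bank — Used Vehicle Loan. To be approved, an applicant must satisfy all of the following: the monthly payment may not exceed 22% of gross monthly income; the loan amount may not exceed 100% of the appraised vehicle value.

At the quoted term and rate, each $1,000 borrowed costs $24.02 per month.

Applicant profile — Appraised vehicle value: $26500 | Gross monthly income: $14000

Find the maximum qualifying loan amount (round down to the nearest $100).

Payment cap: 22% × $14,000 = $3,080/month.
At $24.02 per $1,000, that supports 3,080/24.02 × 1,000 ≈ $128,226 → $128,200.
LTV cap: 100% × $26,500 = $26,500 → $26,500.
Binding constraint: loan-to-value.

$26,500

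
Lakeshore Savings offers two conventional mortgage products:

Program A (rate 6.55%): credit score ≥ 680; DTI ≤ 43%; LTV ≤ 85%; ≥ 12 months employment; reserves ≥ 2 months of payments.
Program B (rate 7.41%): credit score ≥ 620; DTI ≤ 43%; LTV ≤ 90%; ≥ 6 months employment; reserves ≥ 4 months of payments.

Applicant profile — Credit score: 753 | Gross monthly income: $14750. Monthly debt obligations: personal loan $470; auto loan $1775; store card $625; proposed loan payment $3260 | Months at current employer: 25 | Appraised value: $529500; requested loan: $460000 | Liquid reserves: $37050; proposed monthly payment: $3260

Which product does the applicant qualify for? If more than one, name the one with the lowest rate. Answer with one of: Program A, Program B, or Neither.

Program B

Total debts = (470 + 1,775 + 625 + 3,260) = 6,130; DTI = 6,130/14,750 = 41.6%.
LTV = 460,000/529,500 = 86.9%.
Reserves = 37,050/3,260 = 11.4 months.
Program A: score 753 ≥ 680; DTI 41.6% ≤ 43%; LTV 86.9% > 85%; employment 25 ≥ 12 mo; reserves 11.4 ≥ 2 mo → does not qualify.
Program B: score 753 ≥ 620; DTI 41.6% ≤ 43%; LTV 86.9% ≤ 90%; employment 25 ≥ 6 mo; reserves 11.4 ≥ 4 mo → qualifies.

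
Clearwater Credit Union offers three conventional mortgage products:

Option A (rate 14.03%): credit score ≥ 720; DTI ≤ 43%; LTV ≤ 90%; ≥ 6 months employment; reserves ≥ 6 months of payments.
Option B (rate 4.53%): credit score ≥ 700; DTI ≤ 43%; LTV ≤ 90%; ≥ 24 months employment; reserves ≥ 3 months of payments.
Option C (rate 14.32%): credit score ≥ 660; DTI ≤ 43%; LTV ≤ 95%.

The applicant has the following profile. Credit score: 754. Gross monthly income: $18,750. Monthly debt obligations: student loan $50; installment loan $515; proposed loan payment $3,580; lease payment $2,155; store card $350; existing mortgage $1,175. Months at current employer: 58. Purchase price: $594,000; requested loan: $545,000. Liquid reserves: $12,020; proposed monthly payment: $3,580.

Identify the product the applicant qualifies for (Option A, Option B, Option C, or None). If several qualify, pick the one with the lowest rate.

Total debts = (50 + 515 + 3,580 + 2,155 + 350 + 1,175) = 7,825; DTI = 7,825/18,750 = 41.7%.
LTV = 545,000/594,000 = 91.8%.
Reserves = 12,020/3,580 = 3.4 months.
Option A: score 754 ≥ 720; DTI 41.7% ≤ 43%; LTV 91.8% > 90%; employment 58 ≥ 6 mo; reserves 3.4 < 6 mo → does not qualify.
Option B: score 754 ≥ 700; DTI 41.7% ≤ 43%; LTV 91.8% > 90%; employment 58 ≥ 24 mo; reserves 3.4 ≥ 3 mo → does not qualify.
Option C: score 754 ≥ 660; DTI 41.7% ≤ 43%; LTV 91.8% ≤ 95% → qualifies.

Option C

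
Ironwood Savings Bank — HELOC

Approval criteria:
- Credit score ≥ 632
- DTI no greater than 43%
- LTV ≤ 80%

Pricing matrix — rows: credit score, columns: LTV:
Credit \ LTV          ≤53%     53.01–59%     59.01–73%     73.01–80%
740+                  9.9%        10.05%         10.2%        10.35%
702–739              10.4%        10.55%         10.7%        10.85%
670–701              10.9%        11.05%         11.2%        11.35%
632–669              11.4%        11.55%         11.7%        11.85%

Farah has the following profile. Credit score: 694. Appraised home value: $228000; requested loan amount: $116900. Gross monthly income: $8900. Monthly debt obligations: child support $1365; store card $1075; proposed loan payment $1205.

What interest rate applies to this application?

Credit score 694 ≥ 632; Total monthly debts = (1,365 + 1,075 + 1,205) = 3,645. Debt-to-income = 3,645/8,900 = 41% — meets 43% limit
LTV: 116,900 ÷ 228,000 = 51.3%, within 80% cap
Row: 694 falls in 670–701. Column: 51.3% falls in ≤53%. Rate = 10.9%.

10.9%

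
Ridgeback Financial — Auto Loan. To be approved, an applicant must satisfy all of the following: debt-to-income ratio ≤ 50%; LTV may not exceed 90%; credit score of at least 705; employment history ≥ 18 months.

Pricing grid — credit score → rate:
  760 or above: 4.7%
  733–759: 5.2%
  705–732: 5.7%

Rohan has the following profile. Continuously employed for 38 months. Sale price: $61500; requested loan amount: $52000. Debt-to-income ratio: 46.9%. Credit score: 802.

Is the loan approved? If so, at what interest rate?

Approved at 4.7%

Credit score 802 ≥ 705 (meets minimum)
DTI 46.9% is within the 50% limit
LTV = 52,000/61,500 = 84.6% ≤ 90%
Employment 38 ≥ 18 months
All requirements met. Score 802 falls in the 760 or above tier → 4.7%.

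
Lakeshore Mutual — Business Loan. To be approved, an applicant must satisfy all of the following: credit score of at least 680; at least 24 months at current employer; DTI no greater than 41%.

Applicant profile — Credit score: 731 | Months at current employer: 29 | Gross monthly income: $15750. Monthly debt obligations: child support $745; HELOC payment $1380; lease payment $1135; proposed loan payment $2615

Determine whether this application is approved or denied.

Approved

Credit score 731 ≥ 680 (meets)
Employment 29 ≥ 24 months
Total monthly debts = (745 + 1,380 + 1,135 + 2,615) = 5,875. DTI = 5,875/15,750 = 37.3% ≤ 41%
All criteria satisfied.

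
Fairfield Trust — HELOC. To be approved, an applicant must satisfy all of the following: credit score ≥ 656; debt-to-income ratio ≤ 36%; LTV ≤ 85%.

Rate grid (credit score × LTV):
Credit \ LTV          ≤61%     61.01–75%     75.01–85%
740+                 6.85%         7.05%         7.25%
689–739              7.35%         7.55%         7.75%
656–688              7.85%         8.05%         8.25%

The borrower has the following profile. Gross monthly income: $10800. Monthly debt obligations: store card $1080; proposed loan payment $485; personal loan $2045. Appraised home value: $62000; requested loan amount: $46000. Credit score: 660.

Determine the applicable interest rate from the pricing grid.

8.05%

Credit score 660 ≥ 656; Total monthly debts = (1,080 + 485 + 2,045) = 3,610. Debt-to-income = 3,610/10,800 = 33.4% — meets 36% limit
Loan-to-value = 46,000/62,000 = 74.2% — pass (85% max)
Score 660 is in the 656–688 band; LTV 74.2% is in the 61.01–75% band → 8.05%.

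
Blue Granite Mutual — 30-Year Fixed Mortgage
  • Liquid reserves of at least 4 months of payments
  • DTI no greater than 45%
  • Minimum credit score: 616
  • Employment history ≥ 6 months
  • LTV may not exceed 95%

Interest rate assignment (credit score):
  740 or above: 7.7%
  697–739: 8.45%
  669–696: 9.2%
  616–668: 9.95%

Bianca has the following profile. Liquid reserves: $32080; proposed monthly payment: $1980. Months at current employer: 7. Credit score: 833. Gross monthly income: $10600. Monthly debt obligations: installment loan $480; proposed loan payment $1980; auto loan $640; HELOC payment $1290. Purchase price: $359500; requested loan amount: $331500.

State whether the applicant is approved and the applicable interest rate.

Approved at 7.7%

Credit score 833 ≥ 616 (meets minimum)
LTV = 331,500/359,500 = 92.2% ≤ 95%
Total monthly debts = (480 + 1,980 + 640 + 1,290) = 4,390. DTI = 4,390/10,600 = 41.4% ≤ 45%
Liquid reserves cover 32,080/1,980 = 16.2 months — ≥ 4 required
Employment 7 ≥ 6 months
All requirements met. Score 833 falls in the 740 or above tier → 7.7%.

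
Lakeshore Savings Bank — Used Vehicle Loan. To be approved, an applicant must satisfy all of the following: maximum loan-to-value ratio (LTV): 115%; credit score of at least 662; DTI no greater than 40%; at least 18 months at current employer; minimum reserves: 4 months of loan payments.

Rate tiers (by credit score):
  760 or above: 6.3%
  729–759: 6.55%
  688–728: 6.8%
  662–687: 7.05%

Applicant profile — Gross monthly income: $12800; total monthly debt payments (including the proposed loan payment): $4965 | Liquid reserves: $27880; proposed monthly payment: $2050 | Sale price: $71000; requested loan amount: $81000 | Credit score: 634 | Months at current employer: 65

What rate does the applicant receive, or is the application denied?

Credit score 634 < 662 (below minimum)
DTI: 4,965 ÷ 12,800 = 38.8%, within the 40% cap
Employment 65 ≥ 18 months
Loan-to-value = 81,000/71,000 = 114.1% — pass (115% max)
Liquid reserves cover 27,880/2,050 = 13.6 months — ≥ 4 required
Not all requirements met → denied.

Denied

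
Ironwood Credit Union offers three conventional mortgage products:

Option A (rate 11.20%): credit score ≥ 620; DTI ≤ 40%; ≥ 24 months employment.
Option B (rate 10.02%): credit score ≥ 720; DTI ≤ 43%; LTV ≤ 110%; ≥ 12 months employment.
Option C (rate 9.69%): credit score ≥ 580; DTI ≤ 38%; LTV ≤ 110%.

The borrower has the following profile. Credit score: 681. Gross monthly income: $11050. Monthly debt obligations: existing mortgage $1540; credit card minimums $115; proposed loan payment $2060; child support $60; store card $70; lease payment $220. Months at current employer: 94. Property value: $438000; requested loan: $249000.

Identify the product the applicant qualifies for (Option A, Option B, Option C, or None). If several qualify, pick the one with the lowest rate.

Total debts = (1,540 + 115 + 2,060 + 60 + 70 + 220) = 4,065; DTI = 4,065/11,050 = 36.8%.
LTV = 249,000/438,000 = 56.8%.
Option A: score 681 ≥ 620; DTI 36.8% ≤ 40%; employment 94 ≥ 24 mo → qualifies.
Option B: score 681 < 720; DTI 36.8% ≤ 43%; LTV 56.8% ≤ 110%; employment 94 ≥ 12 mo → does not qualify.
Option C: score 681 ≥ 580; DTI 36.8% ≤ 38%; LTV 56.8% ≤ 110% → qualifies.
Qualifying: Option A, Option C. Lowest rate is 9.69% → Option C.

Option C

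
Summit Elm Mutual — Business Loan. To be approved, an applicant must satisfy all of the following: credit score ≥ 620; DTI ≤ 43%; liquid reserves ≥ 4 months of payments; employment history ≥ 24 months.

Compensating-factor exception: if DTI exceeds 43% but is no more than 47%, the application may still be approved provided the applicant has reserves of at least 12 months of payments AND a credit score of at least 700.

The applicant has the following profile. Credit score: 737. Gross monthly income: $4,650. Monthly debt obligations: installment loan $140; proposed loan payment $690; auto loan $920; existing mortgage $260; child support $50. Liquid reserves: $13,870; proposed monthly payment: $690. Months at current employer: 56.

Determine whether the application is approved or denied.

Approved

Credit score 737 ≥ 620 (meets base)
Total debts = (140 + 690 + 920 + 260 + 50) = 2,060. DTI: 2,060 ÷ 4,650 = 44.3%, over the 43% base limit.
Reserves: 13,870 ÷ 690 = 20.1 months (meets 4-month minimum)
Employment 56 ≥ 24 months
DTI 44.3% is within the 43%–47% exception band; checking compensating factors.
Override check — reserves: 20.1 mo (ok); score: 737 (ok).
Both compensating conditions met → exception applies.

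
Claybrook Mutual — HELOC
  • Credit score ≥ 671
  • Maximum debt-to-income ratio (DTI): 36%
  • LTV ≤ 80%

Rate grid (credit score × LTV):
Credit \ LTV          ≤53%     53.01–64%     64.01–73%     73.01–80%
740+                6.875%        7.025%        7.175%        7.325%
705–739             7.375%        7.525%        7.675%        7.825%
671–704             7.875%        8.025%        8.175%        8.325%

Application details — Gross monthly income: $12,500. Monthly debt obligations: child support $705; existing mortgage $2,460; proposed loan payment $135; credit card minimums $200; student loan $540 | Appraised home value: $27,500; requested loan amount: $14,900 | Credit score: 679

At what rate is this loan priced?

8.025%

Credit score 679 ≥ 671; Total monthly debts = (705 + 2,460 + 135 + 200 + 540) = 4,040. Debt-to-income = 4,040/12,500 = 32.3% — meets 36% limit
LTV = 14,900/27,500 = 54.2% ≤ 80%
Credit 679 → row 671–704; LTV 54.2% → column 53.01–64%. Grid cell → 8.025%.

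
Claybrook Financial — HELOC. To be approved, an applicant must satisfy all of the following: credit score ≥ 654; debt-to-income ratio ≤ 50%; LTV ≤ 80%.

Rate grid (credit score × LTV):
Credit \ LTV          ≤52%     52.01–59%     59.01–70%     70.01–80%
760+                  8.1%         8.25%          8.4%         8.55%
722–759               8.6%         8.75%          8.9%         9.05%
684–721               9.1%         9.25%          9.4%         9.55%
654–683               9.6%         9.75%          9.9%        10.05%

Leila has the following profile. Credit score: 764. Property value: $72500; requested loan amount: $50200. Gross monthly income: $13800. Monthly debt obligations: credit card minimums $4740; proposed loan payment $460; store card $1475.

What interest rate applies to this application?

8.4%

Credit score 764 ≥ 654; Total monthly debts = (4,740 + 460 + 1,475) = 6,675. DTI: 6,675 ÷ 13,800 = 48.4%, within the 50% cap
Loan-to-value = 50,200/72,500 = 69.2% — pass (80% max)
Credit 764 → row 760+; LTV 69.2% → column 59.01–70%. Grid cell → 8.4%.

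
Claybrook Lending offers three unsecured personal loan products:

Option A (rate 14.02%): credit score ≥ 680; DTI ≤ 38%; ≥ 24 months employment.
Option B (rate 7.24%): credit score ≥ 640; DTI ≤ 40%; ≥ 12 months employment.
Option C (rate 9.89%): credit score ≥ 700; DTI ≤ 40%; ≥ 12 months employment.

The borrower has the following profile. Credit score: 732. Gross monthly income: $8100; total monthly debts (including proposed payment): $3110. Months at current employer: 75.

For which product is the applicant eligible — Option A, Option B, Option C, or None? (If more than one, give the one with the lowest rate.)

DTI = 3,110/8,100 = 38.4%.
Option A: score 732 ≥ 680; DTI 38.4% > 38%; employment 75 ≥ 24 mo → does not qualify.
Option B: score 732 ≥ 640; DTI 38.4% ≤ 40%; employment 75 ≥ 12 mo → qualifies.
Option C: score 732 ≥ 700; DTI 38.4% ≤ 40%; employment 75 ≥ 12 mo → qualifies.
Qualifying: Option B, Option C. Lowest rate is 7.24% → Option B.

Option B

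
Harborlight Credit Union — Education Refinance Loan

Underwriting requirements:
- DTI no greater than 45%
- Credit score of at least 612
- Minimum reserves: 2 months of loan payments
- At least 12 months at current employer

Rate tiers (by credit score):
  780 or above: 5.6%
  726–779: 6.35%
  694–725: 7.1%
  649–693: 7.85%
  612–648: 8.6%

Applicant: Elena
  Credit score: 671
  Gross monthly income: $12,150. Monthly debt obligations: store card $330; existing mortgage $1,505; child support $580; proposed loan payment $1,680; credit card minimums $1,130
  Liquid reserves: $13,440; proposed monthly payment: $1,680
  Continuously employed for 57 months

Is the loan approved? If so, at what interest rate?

Approved at 7.85%

Credit score 671 ≥ 612 (meets minimum)
Employment 57 ≥ 12 months
Reserves: 13,440 ÷ 1,680 = 8.0 months (meets 2-month minimum)
Total monthly debts = (330 + 1,505 + 580 + 1,680 + 1,130) = 5,225. Debt-to-income = 5,225/12,150 = 43% — meets 45% limit
All requirements met. Score 671 falls in the 649–693 tier → 7.85%.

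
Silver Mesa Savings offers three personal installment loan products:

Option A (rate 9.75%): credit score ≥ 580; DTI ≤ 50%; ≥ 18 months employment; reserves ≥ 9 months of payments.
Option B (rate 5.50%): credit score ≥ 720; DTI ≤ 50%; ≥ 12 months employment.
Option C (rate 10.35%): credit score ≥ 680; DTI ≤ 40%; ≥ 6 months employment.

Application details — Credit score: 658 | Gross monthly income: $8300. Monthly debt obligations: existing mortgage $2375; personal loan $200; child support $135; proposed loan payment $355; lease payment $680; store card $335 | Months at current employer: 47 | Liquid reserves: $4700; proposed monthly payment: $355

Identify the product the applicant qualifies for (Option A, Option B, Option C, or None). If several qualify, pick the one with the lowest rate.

Option A

Total debts = (2,375 + 200 + 135 + 355 + 680 + 335) = 4,080; DTI = 4,080/8,300 = 49.2%.
Reserves = 4,700/355 = 13.2 months.
Option A: score 658 ≥ 580; DTI 49.2% ≤ 50%; employment 47 ≥ 18 mo; reserves 13.2 ≥ 9 mo → qualifies.
Option B: score 658 < 720; DTI 49.2% ≤ 50%; employment 47 ≥ 12 mo → does not qualify.
Option C: score 658 < 680; DTI 49.2% > 40%; employment 47 ≥ 6 mo → does not qualify.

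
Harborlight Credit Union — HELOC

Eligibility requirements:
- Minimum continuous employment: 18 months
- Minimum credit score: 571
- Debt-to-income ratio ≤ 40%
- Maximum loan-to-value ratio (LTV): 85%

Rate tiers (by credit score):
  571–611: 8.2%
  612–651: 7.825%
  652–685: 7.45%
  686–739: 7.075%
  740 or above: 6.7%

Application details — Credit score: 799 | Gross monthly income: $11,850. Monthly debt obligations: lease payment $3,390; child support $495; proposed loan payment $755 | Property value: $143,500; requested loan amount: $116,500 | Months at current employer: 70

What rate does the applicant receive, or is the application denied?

Approved at 6.7%

Credit score 799 ≥ 571 (meets minimum)
Employment 70 ≥ 18 months
LTV = 116,500/143,500 = 81.2% ≤ 85%
Total monthly debts = (3,390 + 495 + 755) = 4,640. DTI = 4,640/11,850 = 39.2% ≤ 40%
All requirements met. Score 799 falls in the 740 or above tier → 6.7%.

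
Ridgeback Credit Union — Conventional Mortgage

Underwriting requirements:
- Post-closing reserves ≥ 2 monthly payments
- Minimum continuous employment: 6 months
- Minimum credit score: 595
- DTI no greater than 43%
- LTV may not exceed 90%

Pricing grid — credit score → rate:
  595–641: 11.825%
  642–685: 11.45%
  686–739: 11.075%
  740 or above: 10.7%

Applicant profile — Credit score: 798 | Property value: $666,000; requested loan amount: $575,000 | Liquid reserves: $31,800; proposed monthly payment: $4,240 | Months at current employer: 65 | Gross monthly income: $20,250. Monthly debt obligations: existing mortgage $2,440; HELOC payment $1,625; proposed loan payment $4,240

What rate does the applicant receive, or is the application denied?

Credit score 798 ≥ 595 (meets minimum)
LTV = 575,000/666,000 = 86.3% ≤ 90%
Employment 65 ≥ 6 months
Total monthly debts = (2,440 + 1,625 + 4,240) = 8,305. Debt-to-income = 8,305/20,250 = 41% — meets 43% limit
Reserves = 31,800/4,240 = 7.5 months ≥ 2
All requirements met. Score 798 falls in the 740 or above tier → 10.7%.

Approved at 10.7%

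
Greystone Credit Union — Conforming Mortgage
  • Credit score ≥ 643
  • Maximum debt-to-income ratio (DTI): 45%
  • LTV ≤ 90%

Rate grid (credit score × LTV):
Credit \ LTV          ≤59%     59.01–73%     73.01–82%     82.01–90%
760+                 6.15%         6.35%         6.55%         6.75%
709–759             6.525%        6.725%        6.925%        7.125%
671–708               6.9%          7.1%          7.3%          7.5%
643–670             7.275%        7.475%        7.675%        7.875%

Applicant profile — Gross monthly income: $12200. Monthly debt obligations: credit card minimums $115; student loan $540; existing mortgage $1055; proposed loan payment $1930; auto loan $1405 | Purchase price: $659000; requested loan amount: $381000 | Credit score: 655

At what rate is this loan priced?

7.275%

Credit score 655 ≥ 643; Total monthly debts = (115 + 540 + 1,055 + 1,930 + 1,405) = 5,045. DTI: 5,045 ÷ 12,200 = 41.4%, within the 45% cap
LTV: 381,000 ÷ 659,000 = 57.8%, within 90% cap
Score 655 is in the 643–670 band; LTV 57.8% is in the ≤59% band → 7.275%.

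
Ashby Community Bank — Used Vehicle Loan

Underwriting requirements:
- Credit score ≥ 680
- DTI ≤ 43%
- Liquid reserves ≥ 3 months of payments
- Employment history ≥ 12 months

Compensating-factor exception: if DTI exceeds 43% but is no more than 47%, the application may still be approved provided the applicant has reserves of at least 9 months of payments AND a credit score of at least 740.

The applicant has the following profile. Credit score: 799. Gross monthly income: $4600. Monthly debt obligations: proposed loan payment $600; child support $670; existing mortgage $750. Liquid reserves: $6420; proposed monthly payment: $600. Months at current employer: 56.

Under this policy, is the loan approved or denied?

Credit score 799 ≥ 680 (meets base)
Total debts = (600 + 670 + 750) = 2,020. DTI: 2,020 ÷ 4,600 = 43.9%, over the 43% base limit.
Reserves: 6,420 ÷ 600 = 10.7 months (meets 3-month minimum)
Employment 56 ≥ 12 months
43.9% falls in the override range (43%–47%), so the compensating-factor test applies.
Override check — reserves: 10.7 mo (ok); score: 799 (ok).
Both compensating conditions met → exception applies.

Approved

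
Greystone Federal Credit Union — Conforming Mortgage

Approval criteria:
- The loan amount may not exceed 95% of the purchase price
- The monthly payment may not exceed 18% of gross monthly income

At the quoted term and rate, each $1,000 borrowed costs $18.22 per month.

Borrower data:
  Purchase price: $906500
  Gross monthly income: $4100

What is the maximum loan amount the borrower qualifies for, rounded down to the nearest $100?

Payment cap: 18% × $4,100 = $738/month.
At $18.22 per $1,000, that supports 738/18.22 × 1,000 ≈ $40,504 → $40,500.
LTV cap: 95% × $906,500 = $861,175 → $861,100.
Binding constraint: payment-to-income.

$40,500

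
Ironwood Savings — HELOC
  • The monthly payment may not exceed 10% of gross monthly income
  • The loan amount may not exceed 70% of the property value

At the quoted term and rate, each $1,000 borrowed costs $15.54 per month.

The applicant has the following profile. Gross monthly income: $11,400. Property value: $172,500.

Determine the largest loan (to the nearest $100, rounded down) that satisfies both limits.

$73,300

Payment cap: 10% × $11,400 = $1,140/month.
At $15.54 per $1,000, that supports 1,140/15.54 × 1,000 ≈ $73,359 → $73,300.
LTV cap: 70% × $172,500 = $120,750 → $120,700.
Binding constraint: payment-to-income.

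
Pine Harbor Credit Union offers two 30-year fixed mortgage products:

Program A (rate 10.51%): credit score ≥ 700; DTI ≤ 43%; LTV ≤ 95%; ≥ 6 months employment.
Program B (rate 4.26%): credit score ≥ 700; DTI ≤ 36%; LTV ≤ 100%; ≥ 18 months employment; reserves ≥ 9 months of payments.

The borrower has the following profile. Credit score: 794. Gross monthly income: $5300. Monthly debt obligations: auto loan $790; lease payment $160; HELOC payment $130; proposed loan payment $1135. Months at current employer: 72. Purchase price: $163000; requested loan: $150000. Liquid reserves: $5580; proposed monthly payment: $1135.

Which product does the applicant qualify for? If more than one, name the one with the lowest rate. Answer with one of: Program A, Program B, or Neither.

Total debts = (790 + 160 + 130 + 1,135) = 2,215; DTI = 2,215/5,300 = 41.8%.
LTV = 150,000/163,000 = 92%.
Reserves = 5,580/1,135 = 4.9 months.
Program A: score 794 ≥ 700; DTI 41.8% ≤ 43%; LTV 92% ≤ 95%; employment 72 ≥ 6 mo → qualifies.
Program B: score 794 ≥ 700; DTI 41.8% > 36%; LTV 92% ≤ 100%; employment 72 ≥ 18 mo; reserves 4.9 < 9 mo → does not qualify.

Program A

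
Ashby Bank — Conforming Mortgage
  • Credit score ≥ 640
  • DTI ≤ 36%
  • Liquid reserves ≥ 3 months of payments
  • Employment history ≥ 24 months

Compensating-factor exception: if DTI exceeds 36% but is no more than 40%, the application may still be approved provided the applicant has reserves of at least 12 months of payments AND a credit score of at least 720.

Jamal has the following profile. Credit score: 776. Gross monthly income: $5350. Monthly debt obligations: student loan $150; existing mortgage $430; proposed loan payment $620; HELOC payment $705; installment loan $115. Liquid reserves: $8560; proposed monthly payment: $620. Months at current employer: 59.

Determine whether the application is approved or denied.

Credit score 776 ≥ 640 (meets base)
Total debts = (150 + 430 + 620 + 705 + 115) = 2,020. DTI = 2,020/5,350 = 37.8% > 36% — standard DTI limit exceeded.
Reserves = 8,560/620 = 13.8 months ≥ 3
Employment 59 ≥ 24 months
37.8% falls in the override range (36%–40%), so the compensating-factor test applies.
Override check — reserves: 13.8 mo (ok); score: 776 (ok).
Both compensating conditions met → exception applies.

Approved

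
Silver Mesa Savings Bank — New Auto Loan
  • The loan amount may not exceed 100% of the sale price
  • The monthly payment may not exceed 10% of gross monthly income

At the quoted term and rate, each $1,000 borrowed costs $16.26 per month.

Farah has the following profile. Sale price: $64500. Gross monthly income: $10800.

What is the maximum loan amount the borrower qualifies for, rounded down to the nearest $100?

$64,500

Payment cap: 10% × $10,800 = $1,080/month.
At $16.26 per $1,000, that supports 1,080/16.26 × 1,000 ≈ $66,420 → $66,400.
LTV cap: 100% × $64,500 = $64,500 → $64,500.
Binding constraint: loan-to-value.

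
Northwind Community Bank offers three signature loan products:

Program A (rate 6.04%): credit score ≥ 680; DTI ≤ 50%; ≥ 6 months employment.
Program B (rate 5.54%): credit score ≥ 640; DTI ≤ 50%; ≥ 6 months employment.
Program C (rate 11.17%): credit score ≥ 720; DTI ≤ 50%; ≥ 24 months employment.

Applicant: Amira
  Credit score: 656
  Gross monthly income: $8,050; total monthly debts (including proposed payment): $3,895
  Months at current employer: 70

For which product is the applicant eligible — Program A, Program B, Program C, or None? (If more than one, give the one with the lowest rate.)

Program B

DTI = 3,895/8,050 = 48.4%.
Program A: score 656 < 680; DTI 48.4% ≤ 50%; employment 70 ≥ 6 mo → does not qualify.
Program B: score 656 ≥ 640; DTI 48.4% ≤ 50%; employment 70 ≥ 6 mo → qualifies.
Program C: score 656 < 720; DTI 48.4% ≤ 50%; employment 70 ≥ 24 mo → does not qualify.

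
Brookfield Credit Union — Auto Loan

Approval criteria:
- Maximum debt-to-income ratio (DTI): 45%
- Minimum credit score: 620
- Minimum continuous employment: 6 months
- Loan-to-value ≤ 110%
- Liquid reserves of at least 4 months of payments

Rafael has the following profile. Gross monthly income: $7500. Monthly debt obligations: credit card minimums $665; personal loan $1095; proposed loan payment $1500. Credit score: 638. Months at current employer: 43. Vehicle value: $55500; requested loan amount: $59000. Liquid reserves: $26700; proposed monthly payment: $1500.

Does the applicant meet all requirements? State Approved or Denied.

Approved

Total monthly debts = (665 + 1,095 + 1,500) = 3,260. Debt-to-income = 3,260/7,500 = 43.5% — meets 45% limit
Credit score 638 ≥ 620 (meets)
Employment 43 ≥ 6 months
LTV: 59,000 ÷ 55,500 = 106.3%, within 110% cap
Reserves = 26,700/1,500 = 17.8 months ≥ 4
All criteria satisfied.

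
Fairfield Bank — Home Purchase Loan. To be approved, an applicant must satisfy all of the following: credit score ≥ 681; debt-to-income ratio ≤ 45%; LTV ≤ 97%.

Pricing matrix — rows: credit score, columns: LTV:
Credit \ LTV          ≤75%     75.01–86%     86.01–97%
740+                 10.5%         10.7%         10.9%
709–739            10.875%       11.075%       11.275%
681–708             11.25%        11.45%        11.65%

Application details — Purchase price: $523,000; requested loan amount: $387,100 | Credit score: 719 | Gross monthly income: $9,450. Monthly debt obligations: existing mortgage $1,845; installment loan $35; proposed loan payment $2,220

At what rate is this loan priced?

Credit score 719 ≥ 681; Total monthly debts = (1,845 + 35 + 2,220) = 4,100. Debt-to-income = 4,100/9,450 = 43.4% — meets 45% limit
Loan-to-value = 387,100/523,000 = 74% — pass (97% max)
Score 719 is in the 709–739 band; LTV 74% is in the ≤75% band → 10.875%.

10.875%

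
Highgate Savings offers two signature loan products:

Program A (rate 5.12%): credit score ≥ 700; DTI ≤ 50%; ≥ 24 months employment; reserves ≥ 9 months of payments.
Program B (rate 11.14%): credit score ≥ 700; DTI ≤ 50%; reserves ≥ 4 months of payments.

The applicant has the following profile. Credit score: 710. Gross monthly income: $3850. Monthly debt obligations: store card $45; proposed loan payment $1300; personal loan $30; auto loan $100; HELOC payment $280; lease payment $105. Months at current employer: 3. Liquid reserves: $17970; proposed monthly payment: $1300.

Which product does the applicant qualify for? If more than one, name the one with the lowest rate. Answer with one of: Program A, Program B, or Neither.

Program B

Total debts = (45 + 1,300 + 30 + 100 + 280 + 105) = 1,860; DTI = 1,860/3,850 = 48.3%.
Reserves = 17,970/1,300 = 13.8 months.
Program A: score 710 ≥ 700; DTI 48.3% ≤ 50%; employment 3 < 24 mo; reserves 13.8 ≥ 9 mo → does not qualify.
Program B: score 710 ≥ 700; DTI 48.3% ≤ 50%; reserves 13.8 ≥ 4 mo → qualifies.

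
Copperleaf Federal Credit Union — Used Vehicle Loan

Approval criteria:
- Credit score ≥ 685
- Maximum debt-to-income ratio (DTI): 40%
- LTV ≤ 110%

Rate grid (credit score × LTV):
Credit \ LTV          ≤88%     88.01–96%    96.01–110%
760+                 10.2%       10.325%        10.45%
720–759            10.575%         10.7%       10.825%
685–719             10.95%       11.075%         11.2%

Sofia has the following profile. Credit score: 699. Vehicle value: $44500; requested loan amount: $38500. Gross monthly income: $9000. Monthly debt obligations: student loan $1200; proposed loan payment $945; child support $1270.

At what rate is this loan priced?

Credit score 699 ≥ 685; Total monthly debts = (1,200 + 945 + 1,270) = 3,415. DTI: 3,415 ÷ 9,000 = 37.9%, within the 40% cap
LTV: 38,500 ÷ 44,500 = 86.5%, within 110% cap
Score 699 is in the 685–719 band; LTV 86.5% is in the ≤88% band → 10.95%.

10.95%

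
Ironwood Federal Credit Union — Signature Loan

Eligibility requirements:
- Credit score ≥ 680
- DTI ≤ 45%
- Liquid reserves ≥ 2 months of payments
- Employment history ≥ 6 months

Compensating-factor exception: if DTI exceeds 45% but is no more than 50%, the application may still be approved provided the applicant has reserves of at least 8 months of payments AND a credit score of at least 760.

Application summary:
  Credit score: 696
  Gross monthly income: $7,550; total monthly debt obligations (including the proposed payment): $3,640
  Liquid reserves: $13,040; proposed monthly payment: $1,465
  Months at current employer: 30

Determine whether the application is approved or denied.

Credit score 696 ≥ 680 (meets base)
DTI = 3,640/7,550 = 48.2% > 45% — standard DTI limit exceeded.
Reserves = 13,040/1,465 = 8.9 months ≥ 2
Employment 30 ≥ 6 months
48.2% falls in the override range (45%–50%), so the compensating-factor test applies.
Reserves 8.9 ≥ 8 months; credit score 696 < 760.
Compensating-factor requirement not fully met.

Denied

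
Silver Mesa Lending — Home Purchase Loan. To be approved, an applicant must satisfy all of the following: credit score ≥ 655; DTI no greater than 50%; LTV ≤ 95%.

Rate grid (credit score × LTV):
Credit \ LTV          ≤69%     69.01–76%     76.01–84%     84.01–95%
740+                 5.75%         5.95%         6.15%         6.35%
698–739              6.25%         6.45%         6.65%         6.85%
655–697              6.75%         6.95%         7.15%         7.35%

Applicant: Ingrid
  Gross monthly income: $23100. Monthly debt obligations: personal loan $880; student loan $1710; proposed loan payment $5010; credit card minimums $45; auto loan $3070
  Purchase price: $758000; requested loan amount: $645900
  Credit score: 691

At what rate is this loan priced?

Credit score 691 ≥ 655; Total monthly debts = (880 + 1,710 + 5,010 + 45 + 3,070) = 10,715. Debt-to-income = 10,715/23,100 = 46.4% — meets 50% limit
Loan-to-value = 645,900/758,000 = 85.2% — pass (95% max)
Score 691 is in the 655–697 band; LTV 85.2% is in the 84.01–95% band → 7.35%.

7.35%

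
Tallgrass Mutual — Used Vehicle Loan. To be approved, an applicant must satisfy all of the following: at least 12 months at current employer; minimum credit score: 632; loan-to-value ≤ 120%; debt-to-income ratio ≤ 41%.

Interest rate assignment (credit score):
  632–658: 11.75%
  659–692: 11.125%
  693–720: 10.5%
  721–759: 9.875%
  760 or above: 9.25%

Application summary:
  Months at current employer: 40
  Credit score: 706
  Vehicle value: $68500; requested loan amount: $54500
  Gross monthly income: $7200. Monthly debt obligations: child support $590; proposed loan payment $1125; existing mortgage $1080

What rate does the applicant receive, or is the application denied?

Approved at 10.5%

Credit score 706 ≥ 632 (meets minimum)
Total monthly debts = (590 + 1,125 + 1,080) = 2,795. DTI: 2,795 ÷ 7,200 = 38.8%, within the 41% cap
Employment 40 ≥ 12 months
LTV = 54,500/68,500 = 79.6% ≤ 120%
All requirements met. Score 706 falls in the 693–720 tier → 10.5%.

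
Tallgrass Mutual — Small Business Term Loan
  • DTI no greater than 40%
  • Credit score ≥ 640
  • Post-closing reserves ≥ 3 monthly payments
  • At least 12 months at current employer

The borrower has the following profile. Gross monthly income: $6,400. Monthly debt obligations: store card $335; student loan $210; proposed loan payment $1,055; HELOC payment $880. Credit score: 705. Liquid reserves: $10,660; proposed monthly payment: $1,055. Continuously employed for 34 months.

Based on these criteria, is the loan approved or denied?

Total monthly debts = (335 + 210 + 1,055 + 880) = 2,480. DTI: 2,480 ÷ 6,400 = 38.8%, within the 40% cap
Credit score 705 ≥ 640 (meets)
Liquid reserves cover 10,660/1,055 = 10.1 months — ≥ 3 required
Employment 34 ≥ 12 months
All criteria satisfied.

Approved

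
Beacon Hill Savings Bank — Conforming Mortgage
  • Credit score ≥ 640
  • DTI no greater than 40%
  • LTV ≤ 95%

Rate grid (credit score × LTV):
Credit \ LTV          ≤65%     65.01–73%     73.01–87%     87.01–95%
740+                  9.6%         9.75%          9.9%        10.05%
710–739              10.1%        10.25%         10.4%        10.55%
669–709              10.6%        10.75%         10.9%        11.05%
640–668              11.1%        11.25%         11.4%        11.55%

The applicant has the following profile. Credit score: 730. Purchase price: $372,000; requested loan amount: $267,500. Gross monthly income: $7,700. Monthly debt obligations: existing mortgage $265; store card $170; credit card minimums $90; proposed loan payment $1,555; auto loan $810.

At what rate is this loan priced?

10.25%

Credit score 730 ≥ 640; Total monthly debts = (265 + 170 + 90 + 1,555 + 810) = 2,890. DTI = 2,890/7,700 = 37.5% ≤ 40%
LTV = 267,500/372,000 = 71.9% ≤ 95%
Credit 730 → row 710–739; LTV 71.9% → column 65.01–73%. Grid cell → 10.25%.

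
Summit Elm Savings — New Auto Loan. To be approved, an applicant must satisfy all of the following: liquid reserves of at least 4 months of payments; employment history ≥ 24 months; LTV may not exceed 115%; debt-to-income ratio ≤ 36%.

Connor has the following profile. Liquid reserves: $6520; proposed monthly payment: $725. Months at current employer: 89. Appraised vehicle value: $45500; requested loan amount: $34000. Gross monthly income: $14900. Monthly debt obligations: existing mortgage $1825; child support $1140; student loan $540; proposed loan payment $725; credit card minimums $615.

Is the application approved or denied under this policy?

Approved

Reserves = 6,520/725 = 9.0 months ≥ 4
Employment 89 ≥ 24 months
LTV: 34,000 ÷ 45,500 = 74.7%, within 115% cap
Total monthly debts = (1,825 + 1,140 + 540 + 725 + 615) = 4,845. DTI = 4,845/14,900 = 32.5% ≤ 36%
All criteria satisfied.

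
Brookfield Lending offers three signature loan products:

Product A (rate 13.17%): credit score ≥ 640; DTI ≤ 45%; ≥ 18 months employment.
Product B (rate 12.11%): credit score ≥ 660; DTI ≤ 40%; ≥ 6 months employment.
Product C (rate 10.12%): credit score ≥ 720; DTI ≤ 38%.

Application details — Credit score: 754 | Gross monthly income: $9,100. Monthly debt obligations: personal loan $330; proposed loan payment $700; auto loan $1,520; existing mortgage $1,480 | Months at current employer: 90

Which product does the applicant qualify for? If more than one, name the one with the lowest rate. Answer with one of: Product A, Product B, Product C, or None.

Product A

Total debts = (330 + 700 + 1,520 + 1,480) = 4,030; DTI = 4,030/9,100 = 44.3%.
Product A: score 754 ≥ 640; DTI 44.3% ≤ 45%; employment 90 ≥ 18 mo → qualifies.
Product B: score 754 ≥ 660; DTI 44.3% > 40%; employment 90 ≥ 6 mo → does not qualify.
Product C: score 754 ≥ 720; DTI 44.3% > 38% → does not qualify.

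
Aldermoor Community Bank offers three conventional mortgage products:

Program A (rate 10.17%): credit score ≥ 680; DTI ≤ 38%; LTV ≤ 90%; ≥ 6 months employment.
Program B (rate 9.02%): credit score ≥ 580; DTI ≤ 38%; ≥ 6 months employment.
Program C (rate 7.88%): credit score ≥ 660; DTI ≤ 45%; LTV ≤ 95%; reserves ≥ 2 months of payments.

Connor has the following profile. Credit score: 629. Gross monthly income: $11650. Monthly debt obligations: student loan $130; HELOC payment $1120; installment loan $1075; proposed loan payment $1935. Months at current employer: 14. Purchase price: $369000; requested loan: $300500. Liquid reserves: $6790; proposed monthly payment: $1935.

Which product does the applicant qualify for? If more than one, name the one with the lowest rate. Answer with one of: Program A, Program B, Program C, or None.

Program B

Total debts = (130 + 1,120 + 1,075 + 1,935) = 4,260; DTI = 4,260/11,650 = 36.6%.
LTV = 300,500/369,000 = 81.4%.
Reserves = 6,790/1,935 = 3.5 months.
Program A: score 629 < 680; DTI 36.6% ≤ 38%; LTV 81.4% ≤ 90%; employment 14 ≥ 6 mo → does not qualify.
Program B: score 629 ≥ 580; DTI 36.6% ≤ 38%; employment 14 ≥ 6 mo → qualifies.
Program C: score 629 < 660; DTI 36.6% ≤ 45%; LTV 81.4% ≤ 95%; reserves 3.5 ≥ 2 mo → does not qualify.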